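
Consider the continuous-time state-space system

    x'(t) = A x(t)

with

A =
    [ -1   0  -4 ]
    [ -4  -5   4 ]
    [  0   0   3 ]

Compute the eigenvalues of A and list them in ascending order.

-5, -1, 3

det(sI - A) = s^3 - (tr A)s^2 + (M11 + M22 + M33)s - det A, where Mii is the 2×2 principal minor of A obtained by deleting row i and column i.
tr A = (-1) + (-5) + 3 = -3; M11 = (-5)·3 - 4·0 = -15 - 0 = -15; M22 = (-1)·3 - (-4)·0 = -3 - 0 = -3; M33 = (-1)·(-5) - 0·(-4) = 5 - 0 = 5; sum of minors = -13.
det A = (-1)·((-5)·3 - 4·0) - 0·((-4)·3 - 4·0) + (-4)·((-4)·0 - (-5)·0) = (-1)·(-15) - 0·(-12) + (-4)·0 = 15.
So p(s) = det(sI - A) = s^3 + 3s^2 - 13s - 15.
Rational-root test: any integer root divides -15. Testing small divisors, s = -1 works: p(-1) = -1 + 3 + 13 + (-15) = 0, so (s + 1) is a factor.
Dividing, p(s) = (s + 1)(s^2 + 2s - 15).
Factor s^2 + 2s - 15: two numbers with sum -2 and product -15 are 3 and -5, so s^2 + 2s - 15 = (s - 3)(s + 5).
Hence p(s) = (s - 3) (s + 1) (s + 5), with roots -5, -1, 3.
At least one eigenvalue has non-negative real part, so the system is not asymptotically stable.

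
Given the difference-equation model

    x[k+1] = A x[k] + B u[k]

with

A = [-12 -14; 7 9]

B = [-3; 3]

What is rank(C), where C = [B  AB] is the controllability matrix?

1

AB = [[-6], [6]]
Controllability matrix C = [B  AB] = [[-3, -6], [3, 6]]
Every column of C is a scalar multiple of column 1 = [-3, 3] (multipliers 1, 2), so the columns span a one-dimensional space.
C ≠ 0, hence rank(C) = 1.
rank(C) = 1 < n = 2, so the pair (A, B) is not completely controllable.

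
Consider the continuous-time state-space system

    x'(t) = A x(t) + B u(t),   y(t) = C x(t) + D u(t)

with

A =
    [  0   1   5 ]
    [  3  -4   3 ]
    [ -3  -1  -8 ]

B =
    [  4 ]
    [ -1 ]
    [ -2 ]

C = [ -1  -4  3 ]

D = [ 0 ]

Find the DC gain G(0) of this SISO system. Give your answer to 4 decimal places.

G(0) = C(-A)^{-1}B + D = -C A^{-1} B + D.
det A = -60, so A^{-1} = (1/-60)·adj(A) = [[-7/12, -1/20, -23/60], [-1/4, -1/4, -1/4], [1/4, 1/20, 1/20]]
A^{-1} B = [-91/60, -1/4, 17/20]^T
C A^{-1} B = 76/15
G(0) = D - C A^{-1} B = 0 - (76/15) = -76/15 ≈ -5.0667

-5.0667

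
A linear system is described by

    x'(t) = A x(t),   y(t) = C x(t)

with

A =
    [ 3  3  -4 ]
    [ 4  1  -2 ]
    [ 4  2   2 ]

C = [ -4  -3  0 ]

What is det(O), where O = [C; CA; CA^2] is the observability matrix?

-2920

CA = [[-24, -15, 22]]
CA^2 = [[-44, -43, 170]]
Observability matrix O = [C; CA; CA^2] = [[-4, -3, 0], [-24, -15, 22], [-44, -43, 170]]
Expanding along the first row, det(O) = (-4)·((-15)·170 - 22·(-43)) - (-3)·((-24)·170 - 22·(-44)) + 0·((-24)·(-43) - (-15)·(-44)) = (-4)·(-1604) - (-3)·(-3112) + 0·372 = -2920
Since det(O) ≠ 0, rank(O) = 3 and the system is completely observable.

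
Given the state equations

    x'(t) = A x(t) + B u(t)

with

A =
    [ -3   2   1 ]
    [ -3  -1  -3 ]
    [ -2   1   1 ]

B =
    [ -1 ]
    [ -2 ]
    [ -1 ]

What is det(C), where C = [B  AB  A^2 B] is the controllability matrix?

79

AB = [[-2], [8], [-1]]
A^2B = [[21], [1], [11]]
Controllability matrix C = [B  AB  A^2B] = [[-1, -2, 21], [-2, 8, 1], [-1, -1, 11]]
Expanding along the first row, det(C) = (-1)·(8·11 - 1·(-1)) - (-2)·((-2)·11 - 1·(-1)) + 21·((-2)·(-1) - 8·(-1)) = (-1)·89 - (-2)·(-21) + 21·10 = 79
Since det(C) ≠ 0, rank(C) = 3 and the system is completely controllable.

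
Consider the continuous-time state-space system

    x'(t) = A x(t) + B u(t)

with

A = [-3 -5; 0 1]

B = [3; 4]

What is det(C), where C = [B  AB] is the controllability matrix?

AB = [[-29], [4]]
Controllability matrix C = [B  AB] = [[3, -29], [4, 4]]
det(C) = 3·4 - (-29)·4 = 12 - (-116) = 128
Since det(C) ≠ 0, rank(C) = 2 and the system is completely controllable.

128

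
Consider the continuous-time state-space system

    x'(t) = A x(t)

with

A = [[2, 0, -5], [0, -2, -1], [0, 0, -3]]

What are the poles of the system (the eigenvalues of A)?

det(sI - A) = s^3 - (tr A)s^2 + (M11 + M22 + M33)s - det A, where Mii is the 2×2 principal minor of A obtained by deleting row i and column i.
tr A = 2 + (-2) + (-3) = -3; M11 = (-2)·(-3) - (-1)·0 = 6 - 0 = 6; M22 = 2·(-3) - (-5)·0 = -6 - 0 = -6; M33 = 2·(-2) - 0·0 = -4 - 0 = -4; sum of minors = -4.
det A = 2·((-2)·(-3) - (-1)·0) - 0·(0·(-3) - (-1)·0) + (-5)·(0·0 - (-2)·0) = 2·6 - 0·0 + (-5)·0 = 12.
So p(s) = det(sI - A) = s^3 + 3s^2 - 4s - 12.
Rational-root test: any integer root divides -12. Testing small divisors, s = -2 works: p(-2) = -8 + 12 + 8 + (-12) = 0, so (s + 2) is a factor.
Dividing, p(s) = (s + 2)(s^2 + s - 6).
Factor s^2 + s - 6: two numbers with sum -1 and product -6 are 2 and -3, so s^2 + s - 6 = (s - 2)(s + 3).
Hence p(s) = (s - 2) (s + 2) (s + 3), with roots -3, -2, 2.
At least one eigenvalue has non-negative real part, so the system is not asymptotically stable.

-3, -2, 2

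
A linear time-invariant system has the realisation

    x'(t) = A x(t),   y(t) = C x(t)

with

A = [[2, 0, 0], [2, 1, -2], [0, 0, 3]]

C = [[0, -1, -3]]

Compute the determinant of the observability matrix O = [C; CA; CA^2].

8

CA = [[-2, -1, -7]]
CA^2 = [[-6, -1, -19]]
Observability matrix O = [C; CA; CA^2] = [[0, -1, -3], [-2, -1, -7], [-6, -1, -19]]
Expanding along the first row, det(O) = 0·((-1)·(-19) - (-7)·(-1)) - (-1)·((-2)·(-19) - (-7)·(-6)) + (-3)·((-2)·(-1) - (-1)·(-6)) = 0·12 - (-1)·(-4) + (-3)·(-4) = 8
Since det(O) ≠ 0, rank(O) = 3 and the system is completely observable.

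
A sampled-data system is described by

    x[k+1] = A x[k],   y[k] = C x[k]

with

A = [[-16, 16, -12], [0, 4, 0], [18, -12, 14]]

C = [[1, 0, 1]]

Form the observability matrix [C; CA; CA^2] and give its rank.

CA = [[2, 4, 2]]
CA^2 = [[4, 24, 4]]
Observability matrix O = [C; CA; CA^2] = [[1, 0, 1], [2, 4, 2], [4, 24, 4]]
The columns c1, c2, c3 of O are linearly dependent: -c1 + c3 = 0 (check each entry), so rank(O) ≤ 2.
The 2×2 minor from rows 1, 2, columns 1, 2 is 1·4 - 0·2 = 4 - 0 = 4 ≠ 0, so rank(O) = 2.
rank(O) = 2 < n = 3, so the pair (A, C) is not completely observable.

2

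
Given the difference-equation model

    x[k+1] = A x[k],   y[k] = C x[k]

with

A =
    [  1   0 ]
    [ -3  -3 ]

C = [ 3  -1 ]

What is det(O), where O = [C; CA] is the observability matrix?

CA = [[6, 3]]
Observability matrix O = [C; CA] = [[3, -1], [6, 3]]
det(O) = 3·3 - (-1)·6 = 9 - (-6) = 15
Since det(O) ≠ 0, rank(O) = 2 and the system is completely observable.

15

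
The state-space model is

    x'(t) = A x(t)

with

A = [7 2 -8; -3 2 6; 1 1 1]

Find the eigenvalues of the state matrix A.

2, 3, 5

det(sI - A) = s^3 - (tr A)s^2 + (M11 + M22 + M33)s - det A, where Mii is the 2×2 principal minor of A obtained by deleting row i and column i.
tr A = 7 + 2 + 1 = 10; M11 = 2·1 - 6·1 = 2 - 6 = -4; M22 = 7·1 - (-8)·1 = 7 - (-8) = 15; M33 = 7·2 - 2·(-3) = 14 - (-6) = 20; sum of minors = 31.
det A = 7·(2·1 - 6·1) - 2·((-3)·1 - 6·1) + (-8)·((-3)·1 - 2·1) = 7·(-4) - 2·(-9) + (-8)·(-5) = 30.
So p(s) = det(sI - A) = s^3 - 10s^2 + 31s - 30.
Rational-root test: any integer root divides -30. Testing small divisors, s = 2 works: p(2) = 8 + (-40) + 62 + (-30) = 0, so (s - 2) is a factor.
Dividing, p(s) = (s - 2)(s^2 - 8s + 15).
Factor s^2 - 8s + 15: two numbers with sum 8 and product 15 are 5 and 3, so s^2 - 8s + 15 = (s - 5)(s - 3).
Hence p(s) = (s - 5) (s - 3) (s - 2), with roots 2, 3, 5.
At least one eigenvalue has non-negative real part, so the system is not asymptotically stable.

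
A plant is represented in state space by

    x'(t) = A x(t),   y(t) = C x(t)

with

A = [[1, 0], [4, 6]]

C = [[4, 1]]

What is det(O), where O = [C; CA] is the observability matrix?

16

CA = [[8, 6]]
Observability matrix O = [C; CA] = [[4, 1], [8, 6]]
det(O) = 4·6 - 1·8 = 24 - 8 = 16
Since det(O) ≠ 0, rank(O) = 2 and the system is completely observable.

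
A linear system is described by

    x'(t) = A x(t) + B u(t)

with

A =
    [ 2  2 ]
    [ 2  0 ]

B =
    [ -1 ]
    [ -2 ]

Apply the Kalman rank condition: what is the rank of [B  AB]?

2

AB = [[-6], [-2]]
Controllability matrix C = [B  AB] = [[-1, -6], [-2, -2]]
det(C) = (-1)·(-2) - (-6)·(-2) = 2 - 12 = -10 ≠ 0, so rank(C) = 2.
rank(C) = 2 = n, so the pair (A, B) is completely controllable.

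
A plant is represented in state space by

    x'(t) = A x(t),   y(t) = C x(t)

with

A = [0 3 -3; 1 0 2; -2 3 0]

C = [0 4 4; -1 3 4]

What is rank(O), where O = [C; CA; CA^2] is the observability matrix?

CA = [[-4, 12, 8], [-5, 9, 9]]
CA^2 = [[-4, 12, 36], [-9, 12, 33]]
Observability matrix O = [C; CA; CA^2] = [[0, 4, 4], [-1, 3, 4], [-4, 12, 8], [-5, 9, 9], [-4, 12, 36], [-9, 12, 33]]
Take the 3×3 submatrix of O formed by rows 1, 2, 3: [[0, 4, 4], [-1, 3, 4], [-4, 12, 8]]. Its determinant is 0·(3·8 - 4·12) - 4·((-1)·8 - 4·(-4)) + 4·((-1)·12 - 3·(-4)) = 0·(-24) - 4·8 + 4·0 = -32 ≠ 0.
So rank(O) ≥ 3; since O has 3 columns, rank(O) = 3.
rank(O) = 3 = n, so the pair (A, C) is completely observable.

3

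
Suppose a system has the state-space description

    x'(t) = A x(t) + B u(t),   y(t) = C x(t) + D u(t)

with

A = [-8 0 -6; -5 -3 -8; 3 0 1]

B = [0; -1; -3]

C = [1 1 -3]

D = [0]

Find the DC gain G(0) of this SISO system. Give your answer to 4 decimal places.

12.0667

G(0) = C(-A)^{-1}B + D = -C A^{-1} B + D.
det A = -30, so A^{-1} = (1/-30)·adj(A) = [[1/10, 0, 3/5], [19/30, -1/3, 17/15], [-3/10, 0, -4/5]]
A^{-1} B = [-9/5, -46/15, 12/5]^T
C A^{-1} B = -181/15
G(0) = D - C A^{-1} B = 0 - (-181/15) = 181/15 ≈ 12.0667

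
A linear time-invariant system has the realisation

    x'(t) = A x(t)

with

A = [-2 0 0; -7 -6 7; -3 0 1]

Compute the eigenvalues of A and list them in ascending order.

det(sI - A) = s^3 - (tr A)s^2 + (M11 + M22 + M33)s - det A, where Mii is the 2×2 principal minor of A obtained by deleting row i and column i.
tr A = (-2) + (-6) + 1 = -7; M11 = (-6)·1 - 7·0 = -6 - 0 = -6; M22 = (-2)·1 - 0·(-3) = -2 - 0 = -2; M33 = (-2)·(-6) - 0·(-7) = 12 - 0 = 12; sum of minors = 4.
det A = (-2)·((-6)·1 - 7·0) - 0·((-7)·1 - 7·(-3)) + 0·((-7)·0 - (-6)·(-3)) = (-2)·(-6) - 0·14 + 0·(-18) = 12.
So p(s) = det(sI - A) = s^3 + 7s^2 + 4s - 12.
Rational-root test: any integer root divides -12. Testing small divisors, s = 1 works: p(1) = 1 + 7 + 4 + (-12) = 0, so (s - 1) is a factor.
Dividing, p(s) = (s - 1)(s^2 + 8s + 12).
Factor s^2 + 8s + 12: two numbers with sum -8 and product 12 are -2 and -6, so s^2 + 8s + 12 = (s + 2)(s + 6).
Hence p(s) = (s - 1) (s + 2) (s + 6), with roots -6, -2, 1.
At least one eigenvalue has non-negative real part, so the system is not asymptotically stable.

-6, -2, 1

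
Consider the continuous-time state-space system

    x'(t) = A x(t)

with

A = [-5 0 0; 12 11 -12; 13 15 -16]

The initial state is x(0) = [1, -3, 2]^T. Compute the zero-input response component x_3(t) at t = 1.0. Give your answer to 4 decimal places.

-7.2232

det(sI - A) = s^3 - (tr A)s^2 + (M11 + M22 + M33)s - det A, where Mii is the 2×2 principal minor of A obtained by deleting row i and column i.
tr A = (-5) + 11 + (-16) = -10; M11 = 11·(-16) - (-12)·15 = -176 - (-180) = 4; M22 = (-5)·(-16) - 0·13 = 80 - 0 = 80; M33 = (-5)·11 - 0·12 = -55 - 0 = -55; sum of minors = 29.
det A = (-5)·(11·(-16) - (-12)·15) - 0·(12·(-16) - (-12)·13) + 0·(12·15 - 11·13) = (-5)·4 - 0·(-36) + 0·37 = -20.
So p(s) = det(sI - A) = s^3 + 10s^2 + 29s + 20.
Rational-root test: any integer root divides 20. Testing small divisors, s = -1 works: p(-1) = -1 + 10 + (-29) + 20 = 0, so (s + 1) is a factor.
Dividing, p(s) = (s + 1)(s^2 + 9s + 20).
Factor s^2 + 9s + 20: two numbers with sum -9 and product 20 are -4 and -5, so s^2 + 9s + 20 = (s + 4)(s + 5).
Hence p(s) = (s + 1) (s + 4) (s + 5), with roots -5, -4, -1.
The eigenvalues -5, -4, -1 are distinct and real, so A is diagonalisable and x(t) = e^{At} x(0) = V diag(e^{λ_i t}) V^{-1} x(0), where the columns of V are the eigenvectors.
λ = -5: A - (-5)I = [[0, 0, 0], [12, 16, -12], [13, 15, -11]]. v must be orthogonal to every row; (row 2) × (row 3) = [4, -24, -28], so take v_1 = [1, -6, -7]^T.
λ = -4: A - (-4)I = [[-1, 0, 0], [12, 15, -12], [13, 15, -12]]. v must be orthogonal to every row; (row 1) × (row 2) = [0, -12, -15], so take v_2 = [0, 4, 5]^T.
λ = -1: A - (-1)I = [[-4, 0, 0], [12, 12, -12], [13, 15, -15]]. v must be orthogonal to every row; (row 1) × (row 2) = [0, -48, -48], so take v_3 = [0, 1, 1]^T.
V = [v_1 v_2 v_3] = [[1, 0, 0], [-6, 4, 1], [-7, 5, 1]] has det V = -1, so V^{-1} = adj(V)/det V = [[1, 0, 0], [1, -1, 1], [2, 5, -4]].
Modal coordinates z(0) = V^{-1} x(0): 1·1 + 0·(-3) + 0·2 = 1; 1·1 + (-1)·(-3) + 1·2 = 6; 2·1 + 5·(-3) + (-4)·2 = -21; so z(0) = [1, 6, -21]^T.
x_3(t) = Σ_i (v_i)_3 · z_i(0) · e^{λ_i t} (row 3 of V times the modal terms).
x_3(1.0) = (-7)·1·e^{-5·1.0} + 5·6·e^{-4·1.0} + 1·(-21)·e^{-1·1.0} = (-7)·0.00673795 + 30·0.01831564 + (-21)·0.36787944 = -7.2232.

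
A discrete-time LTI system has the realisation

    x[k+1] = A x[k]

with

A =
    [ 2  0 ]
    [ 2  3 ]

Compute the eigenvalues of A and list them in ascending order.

2, 3

det(zI - A) = z^2 - (tr A)z + det A, with tr A = 2 + 3 = 5 and det A = 2·3 - 0·2 = 6 - 0 = 6.
So p(z) = det(zI - A) = z^2 - 5z + 6.
Factor z^2 - 5z + 6: two numbers with sum 5 and product 6 are 3 and 2, so z^2 - 5z + 6 = (z - 3)(z - 2).
Hence p(z) = (z - 3) (z - 2), with roots 2, 3.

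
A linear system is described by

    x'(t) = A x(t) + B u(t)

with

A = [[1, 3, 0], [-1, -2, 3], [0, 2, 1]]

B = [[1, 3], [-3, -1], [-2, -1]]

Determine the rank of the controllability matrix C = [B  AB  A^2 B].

AB = [[-8, 0], [-1, -4], [-8, -3]]
A^2B = [[-11, -12], [-14, -1], [-10, -11]]
Controllability matrix C = [B  AB  A^2B] = [[1, 3, -8, 0, -11, -12], [-3, -1, -1, -4, -14, -1], [-2, -1, -8, -3, -10, -11]]
Take the 3×3 submatrix of C formed by columns 1, 2, 3: [[1, 3, -8], [-3, -1, -1], [-2, -1, -8]]. Its determinant is 1·((-1)·(-8) - (-1)·(-1)) - 3·((-3)·(-8) - (-1)·(-2)) + (-8)·((-3)·(-1) - (-1)·(-2)) = 1·7 - 3·22 + (-8)·1 = -67 ≠ 0.
So rank(C) ≥ 3; since C has 3 rows, rank(C) = 3.
rank(C) = 3 = n, so the pair (A, B) is completely controllable.

3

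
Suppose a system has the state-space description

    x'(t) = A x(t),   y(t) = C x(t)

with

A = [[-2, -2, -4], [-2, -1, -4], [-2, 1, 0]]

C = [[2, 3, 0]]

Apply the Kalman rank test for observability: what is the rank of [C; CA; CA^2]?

CA = [[-10, -7, -20]]
CA^2 = [[74, 7, 68]]
Observability matrix O = [C; CA; CA^2] = [[2, 3, 0], [-10, -7, -20], [74, 7, 68]]
det(O) = 2·((-7)·68 - (-20)·7) - 3·((-10)·68 - (-20)·74) + 0·((-10)·7 - (-7)·74) = 2·(-336) - 3·800 + 0·448 = -3072 ≠ 0, so rank(O) = 3.
rank(O) = 3 = n, so the pair (A, C) is completely observable.

3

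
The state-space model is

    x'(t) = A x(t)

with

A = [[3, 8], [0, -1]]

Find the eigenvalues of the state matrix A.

-1, 3

det(sI - A) = s^2 - (tr A)s + det A, with tr A = 3 + (-1) = 2 and det A = 3·(-1) - 8·0 = -3 - 0 = -3.
So p(s) = det(sI - A) = s^2 - 2s - 3.
Factor s^2 - 2s - 3: two numbers with sum 2 and product -3 are 3 and -1, so s^2 - 2s - 3 = (s - 3)(s + 1).
Hence p(s) = (s - 3) (s + 1), with roots -1, 3.
At least one eigenvalue has non-negative real part, so the system is not asymptotically stable.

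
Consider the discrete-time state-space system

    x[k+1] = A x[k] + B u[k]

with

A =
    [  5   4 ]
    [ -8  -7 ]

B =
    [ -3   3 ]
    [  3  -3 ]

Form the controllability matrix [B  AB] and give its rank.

AB = [[-3, 3], [3, -3]]
Controllability matrix C = [B  AB] = [[-3, 3, -3, 3], [3, -3, 3, -3]]
Every column of C is a scalar multiple of column 1 = [-3, 3] (multipliers 1, -1, 1, -1), so the columns span a one-dimensional space.
C ≠ 0, hence rank(C) = 1.
rank(C) = 1 < n = 2, so the pair (A, B) is not completely controllable.

1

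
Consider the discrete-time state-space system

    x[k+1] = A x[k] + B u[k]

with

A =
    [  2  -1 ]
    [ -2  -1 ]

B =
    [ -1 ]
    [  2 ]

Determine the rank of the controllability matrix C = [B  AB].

2

AB = [[-4], [0]]
Controllability matrix C = [B  AB] = [[-1, -4], [2, 0]]
det(C) = (-1)·0 - (-4)·2 = 0 - (-8) = 8 ≠ 0, so rank(C) = 2.
rank(C) = 2 = n, so the pair (A, B) is completely controllable.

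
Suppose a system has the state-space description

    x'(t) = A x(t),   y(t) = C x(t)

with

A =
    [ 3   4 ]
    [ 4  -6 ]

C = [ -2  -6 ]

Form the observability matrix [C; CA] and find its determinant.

CA = [[-30, 28]]
Observability matrix O = [C; CA] = [[-2, -6], [-30, 28]]
det(O) = (-2)·28 - (-6)·(-30) = -56 - 180 = -236
Since det(O) ≠ 0, rank(O) = 2 and the system is completely observable.

-236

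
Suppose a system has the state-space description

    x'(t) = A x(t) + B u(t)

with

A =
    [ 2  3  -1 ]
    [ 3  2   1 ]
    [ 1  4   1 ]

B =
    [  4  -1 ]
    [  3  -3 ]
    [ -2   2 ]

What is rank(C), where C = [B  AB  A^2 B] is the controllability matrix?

AB = [[19, -13], [16, -7], [14, -11]]
A^2B = [[72, -36], [103, -64], [97, -52]]
Controllability matrix C = [B  AB  A^2B] = [[4, -1, 19, -13, 72, -36], [3, -3, 16, -7, 103, -64], [-2, 2, 14, -11, 97, -52]]
Take the 3×3 submatrix of C formed by columns 1, 2, 3: [[4, -1, 19], [3, -3, 16], [-2, 2, 14]]. Its determinant is 4·((-3)·14 - 16·2) - (-1)·(3·14 - 16·(-2)) + 19·(3·2 - (-3)·(-2)) = 4·(-74) - (-1)·74 + 19·0 = -222 ≠ 0.
So rank(C) ≥ 3; since C has 3 rows, rank(C) = 3.
rank(C) = 3 = n, so the pair (A, B) is completely controllable.

3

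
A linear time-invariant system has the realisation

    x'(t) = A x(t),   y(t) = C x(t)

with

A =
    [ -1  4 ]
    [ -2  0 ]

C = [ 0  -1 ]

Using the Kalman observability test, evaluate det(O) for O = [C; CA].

CA = [[2, 0]]
Observability matrix O = [C; CA] = [[0, -1], [2, 0]]
det(O) = 0·0 - (-1)·2 = 0 - (-2) = 2
Since det(O) ≠ 0, rank(O) = 2 and the system is completely observable.

2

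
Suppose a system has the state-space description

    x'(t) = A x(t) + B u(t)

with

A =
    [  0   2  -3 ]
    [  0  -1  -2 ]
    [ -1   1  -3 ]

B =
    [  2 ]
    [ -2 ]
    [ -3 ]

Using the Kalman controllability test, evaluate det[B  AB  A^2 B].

152

AB = [[5], [8], [5]]
A^2B = [[1], [-18], [-12]]
Controllability matrix C = [B  AB  A^2B] = [[2, 5, 1], [-2, 8, -18], [-3, 5, -12]]
Expanding along the first row, det(C) = 2·(8·(-12) - (-18)·5) - 5·((-2)·(-12) - (-18)·(-3)) + 1·((-2)·5 - 8·(-3)) = 2·(-6) - 5·(-30) + 1·14 = 152
Since det(C) ≠ 0, rank(C) = 3 and the system is completely controllable.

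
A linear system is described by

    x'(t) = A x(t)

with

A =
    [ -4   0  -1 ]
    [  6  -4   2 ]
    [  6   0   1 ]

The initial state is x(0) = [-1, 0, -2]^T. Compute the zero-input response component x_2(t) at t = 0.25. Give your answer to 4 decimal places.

-1.1933

det(sI - A) = s^3 - (tr A)s^2 + (M11 + M22 + M33)s - det A, where Mii is the 2×2 principal minor of A obtained by deleting row i and column i.
tr A = (-4) + (-4) + 1 = -7; M11 = (-4)·1 - 2·0 = -4 - 0 = -4; M22 = (-4)·1 - (-1)·6 = -4 - (-6) = 2; M33 = (-4)·(-4) - 0·6 = 16 - 0 = 16; sum of minors = 14.
det A = (-4)·((-4)·1 - 2·0) - 0·(6·1 - 2·6) + (-1)·(6·0 - (-4)·6) = (-4)·(-4) - 0·(-6) + (-1)·24 = -8.
So p(s) = det(sI - A) = s^3 + 7s^2 + 14s + 8.
Rational-root test: any integer root divides 8. Testing small divisors, s = -1 works: p(-1) = -1 + 7 + (-14) + 8 = 0, so (s + 1) is a factor.
Dividing, p(s) = (s + 1)(s^2 + 6s + 8).
Factor s^2 + 6s + 8: two numbers with sum -6 and product 8 are -2 and -4, so s^2 + 6s + 8 = (s + 2)(s + 4).
Hence p(s) = (s + 1) (s + 2) (s + 4), with roots -4, -2, -1.
The eigenvalues -4, -2, -1 are distinct and real, so A is diagonalisable and x(t) = e^{At} x(0) = V diag(e^{λ_i t}) V^{-1} x(0), where the columns of V are the eigenvectors.
λ = -4: A - (-4)I = [[0, 0, -1], [6, 0, 2], [6, 0, 5]]. v must be orthogonal to every row; (row 1) × (row 2) = [0, -6, 0], so take v_1 = [0, 1, 0]^T.
λ = -2: A - (-2)I = [[-2, 0, -1], [6, -2, 2], [6, 0, 3]]. v must be orthogonal to every row; (row 1) × (row 2) = [-2, -2, 4], so take v_2 = [1, 1, -2]^T.
λ = -1: A - (-1)I = [[-3, 0, -1], [6, -3, 2], [6, 0, 2]]. v must be orthogonal to every row; (row 1) × (row 2) = [-3, 0, 9], so take v_3 = [-1, 0, 3]^T.
V = [v_1 v_2 v_3] = [[0, 1, -1], [1, 1, 0], [0, -2, 3]] has det V = -1, so V^{-1} = adj(V)/det V = [[-3, 1, -1], [3, 0, 1], [2, 0, 1]].
Modal coordinates z(0) = V^{-1} x(0): (-3)·(-1) + 1·0 + (-1)·(-2) = 5; 3·(-1) + 0·0 + 1·(-2) = -5; 2·(-1) + 0·0 + 1·(-2) = -4; so z(0) = [5, -5, -4]^T.
x_2(t) = Σ_i (v_i)_2 · z_i(0) · e^{λ_i t} (row 2 of V times the modal terms).
x_2(0.25) = 1·5·e^{-4·0.25} + 1·(-5)·e^{-2·0.25} + 0·(-4)·e^{-1·0.25} = 5·0.367879 + (-5)·0.606531 + 0·0.778801 = -1.1933.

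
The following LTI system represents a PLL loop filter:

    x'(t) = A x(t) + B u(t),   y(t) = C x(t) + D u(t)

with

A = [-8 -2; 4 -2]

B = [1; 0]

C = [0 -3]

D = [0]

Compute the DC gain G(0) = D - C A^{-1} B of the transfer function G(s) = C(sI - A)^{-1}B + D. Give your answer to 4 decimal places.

-0.5000

G(0) = C(-A)^{-1}B + D = -C A^{-1} B + D.
det A = 24, so A^{-1} = (1/24)·adj(A) = [[-1/12, 1/12], [-1/6, -1/3]]
A^{-1} B = [-1/12, -1/6]^T
C A^{-1} B = 1/2
G(0) = D - C A^{-1} B = 0 - (1/2) = -1/2 ≈ -0.5000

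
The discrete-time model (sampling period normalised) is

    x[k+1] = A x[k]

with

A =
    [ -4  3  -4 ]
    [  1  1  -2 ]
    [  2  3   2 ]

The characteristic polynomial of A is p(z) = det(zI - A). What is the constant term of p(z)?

54

Expand det(zI - A) for the 3×3 matrix.
p(z) = z^3 + z^2 + z + 54.
(Check: constant term = det(-A) = (-1)^3 det A = 54; coefficient of z^2 = -tr A = 1.)
The constant term is 54.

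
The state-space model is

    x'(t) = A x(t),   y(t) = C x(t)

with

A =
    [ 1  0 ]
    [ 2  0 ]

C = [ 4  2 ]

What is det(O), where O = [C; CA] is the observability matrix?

-16

CA = [[8, 0]]
Observability matrix O = [C; CA] = [[4, 2], [8, 0]]
det(O) = 4·0 - 2·8 = 0 - 16 = -16
Since det(O) ≠ 0, rank(O) = 2 and the system is completely observable.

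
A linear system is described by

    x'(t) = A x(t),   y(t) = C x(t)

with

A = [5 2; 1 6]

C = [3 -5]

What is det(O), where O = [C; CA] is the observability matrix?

CA = [[10, -24]]
Observability matrix O = [C; CA] = [[3, -5], [10, -24]]
det(O) = 3·(-24) - (-5)·10 = -72 - (-50) = -22
Since det(O) ≠ 0, rank(O) = 2 and the system is completely observable.

-22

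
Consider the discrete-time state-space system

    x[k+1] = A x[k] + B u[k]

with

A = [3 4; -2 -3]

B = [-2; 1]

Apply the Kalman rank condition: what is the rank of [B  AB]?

1

AB = [[-2], [1]]
Controllability matrix C = [B  AB] = [[-2, -2], [1, 1]]
Every column of C is a scalar multiple of column 1 = [-2, 1] (multipliers 1, 1), so the columns span a one-dimensional space.
C ≠ 0, hence rank(C) = 1.
rank(C) = 1 < n = 2, so the pair (A, B) is not completely controllable.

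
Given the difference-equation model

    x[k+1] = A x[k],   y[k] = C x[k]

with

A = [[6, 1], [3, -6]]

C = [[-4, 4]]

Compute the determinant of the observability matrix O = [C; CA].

CA = [[-12, -28]]
Observability matrix O = [C; CA] = [[-4, 4], [-12, -28]]
det(O) = (-4)·(-28) - 4·(-12) = 112 - (-48) = 160
Since det(O) ≠ 0, rank(O) = 2 and the system is completely observable.

160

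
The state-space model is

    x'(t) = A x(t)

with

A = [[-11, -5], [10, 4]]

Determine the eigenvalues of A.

-6, -1

det(sI - A) = s^2 - (tr A)s + det A, with tr A = (-11) + 4 = -7 and det A = (-11)·4 - (-5)·10 = -44 - (-50) = 6.
So p(s) = det(sI - A) = s^2 + 7s + 6.
Factor s^2 + 7s + 6: two numbers with sum -7 and product 6 are -1 and -6, so s^2 + 7s + 6 = (s + 1)(s + 6).
Hence p(s) = (s + 1) (s + 6), with roots -6, -1.
All eigenvalues have negative real part, so the system is asymptotically stable.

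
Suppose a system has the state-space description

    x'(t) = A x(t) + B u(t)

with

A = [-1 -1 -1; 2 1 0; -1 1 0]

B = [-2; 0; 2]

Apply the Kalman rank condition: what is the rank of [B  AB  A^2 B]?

3

AB = [[0], [-4], [2]]
A^2B = [[2], [-4], [-4]]
Controllability matrix C = [B  AB  A^2B] = [[-2, 0, 2], [0, -4, -4], [2, 2, -4]]
det(C) = (-2)·((-4)·(-4) - (-4)·2) - 0·(0·(-4) - (-4)·2) + 2·(0·2 - (-4)·2) = (-2)·24 - 0·8 + 2·8 = -32 ≠ 0, so rank(C) = 3.
rank(C) = 3 = n, so the pair (A, B) is completely controllable.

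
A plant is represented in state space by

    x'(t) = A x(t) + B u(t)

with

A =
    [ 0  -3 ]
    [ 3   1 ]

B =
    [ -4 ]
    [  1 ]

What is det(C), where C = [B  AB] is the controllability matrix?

47

AB = [[-3], [-11]]
Controllability matrix C = [B  AB] = [[-4, -3], [1, -11]]
det(C) = (-4)·(-11) - (-3)·1 = 44 - (-3) = 47
Since det(C) ≠ 0, rank(C) = 2 and the system is completely controllable.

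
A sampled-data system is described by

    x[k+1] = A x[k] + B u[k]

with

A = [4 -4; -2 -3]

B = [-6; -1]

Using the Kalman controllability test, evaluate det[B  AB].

AB = [[-20], [15]]
Controllability matrix C = [B  AB] = [[-6, -20], [-1, 15]]
det(C) = (-6)·15 - (-20)·(-1) = -90 - 20 = -110
Since det(C) ≠ 0, rank(C) = 2 and the system is completely controllable.

-110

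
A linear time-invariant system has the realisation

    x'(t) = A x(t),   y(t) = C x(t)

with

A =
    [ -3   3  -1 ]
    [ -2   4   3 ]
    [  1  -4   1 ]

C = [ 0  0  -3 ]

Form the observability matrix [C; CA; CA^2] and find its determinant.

CA = [[-3, 12, -3]]
CA^2 = [[-18, 51, 36]]
Observability matrix O = [C; CA; CA^2] = [[0, 0, -3], [-3, 12, -3], [-18, 51, 36]]
Expanding along the first row, det(O) = 0·(12·36 - (-3)·51) - 0·((-3)·36 - (-3)·(-18)) + (-3)·((-3)·51 - 12·(-18)) = 0·585 - 0·(-162) + (-3)·63 = -189
Since det(O) ≠ 0, rank(O) = 3 and the system is completely observable.

-189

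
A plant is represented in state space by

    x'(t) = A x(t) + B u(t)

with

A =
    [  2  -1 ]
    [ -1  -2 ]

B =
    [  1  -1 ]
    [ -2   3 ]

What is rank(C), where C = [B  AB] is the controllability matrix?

AB = [[4, -5], [3, -5]]
Controllability matrix C = [B  AB] = [[1, -1, 4, -5], [-2, 3, 3, -5]]
Take the 2×2 submatrix of C formed by columns 1, 2: [[1, -1], [-2, 3]]. Its determinant is 1·3 - (-1)·(-2) = 3 - 2 = 1 ≠ 0.
So rank(C) ≥ 2; since C has 2 rows, rank(C) = 2.
rank(C) = 2 = n, so the pair (A, B) is completely controllable.

2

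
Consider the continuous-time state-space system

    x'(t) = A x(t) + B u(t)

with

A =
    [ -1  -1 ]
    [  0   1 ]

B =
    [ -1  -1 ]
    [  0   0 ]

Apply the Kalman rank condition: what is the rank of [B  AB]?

AB = [[1, 1], [0, 0]]
Controllability matrix C = [B  AB] = [[-1, -1, 1, 1], [0, 0, 0, 0]]
Every column of C is a scalar multiple of column 1 = [-1, 0] (multipliers 1, 1, -1, -1), so the columns span a one-dimensional space.
C ≠ 0, hence rank(C) = 1.
rank(C) = 1 < n = 2, so the pair (A, B) is not completely controllable.

1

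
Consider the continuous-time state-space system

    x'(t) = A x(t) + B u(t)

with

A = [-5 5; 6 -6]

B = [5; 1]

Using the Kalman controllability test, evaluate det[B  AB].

AB = [[-20], [24]]
Controllability matrix C = [B  AB] = [[5, -20], [1, 24]]
det(C) = 5·24 - (-20)·1 = 120 - (-20) = 140
Since det(C) ≠ 0, rank(C) = 2 and the system is completely controllable.

140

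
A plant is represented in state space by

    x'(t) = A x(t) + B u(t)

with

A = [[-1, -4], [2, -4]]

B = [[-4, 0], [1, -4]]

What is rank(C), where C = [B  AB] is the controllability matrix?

AB = [[0, 16], [-12, 16]]
Controllability matrix C = [B  AB] = [[-4, 0, 0, 16], [1, -4, -12, 16]]
Take the 2×2 submatrix of C formed by columns 1, 2: [[-4, 0], [1, -4]]. Its determinant is (-4)·(-4) - 0·1 = 16 - 0 = 16 ≠ 0.
So rank(C) ≥ 2; since C has 2 rows, rank(C) = 2.
rank(C) = 2 = n, so the pair (A, B) is completely controllable.

2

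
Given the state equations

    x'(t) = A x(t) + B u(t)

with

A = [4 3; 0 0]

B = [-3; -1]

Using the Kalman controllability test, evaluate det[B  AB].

AB = [[-15], [0]]
Controllability matrix C = [B  AB] = [[-3, -15], [-1, 0]]
det(C) = (-3)·0 - (-15)·(-1) = 0 - 15 = -15
Since det(C) ≠ 0, rank(C) = 2 and the system is completely controllable.

-15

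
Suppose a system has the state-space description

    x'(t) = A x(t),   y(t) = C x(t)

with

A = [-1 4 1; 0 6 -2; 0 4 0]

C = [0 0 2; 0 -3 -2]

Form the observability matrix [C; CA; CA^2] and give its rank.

2

CA = [[0, 8, 0], [0, -26, 6]]
CA^2 = [[0, 48, -16], [0, -132, 52]]
Observability matrix O = [C; CA; CA^2] = [[0, 0, 2], [0, -3, -2], [0, 8, 0], [0, -26, 6], [0, 48, -16], [0, -132, 52]]
Column 1 of O is identically zero, so rank(O) ≤ 2.
The 2×2 minor from rows 1, 2, columns 2, 3 is 0·(-2) - 2·(-3) = 0 - (-6) = 6 ≠ 0, so rank(O) = 2.
rank(O) = 2 < n = 3, so the pair (A, C) is not completely observable.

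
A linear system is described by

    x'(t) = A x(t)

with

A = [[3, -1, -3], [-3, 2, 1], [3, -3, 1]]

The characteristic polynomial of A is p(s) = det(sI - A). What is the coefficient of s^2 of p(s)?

-6

Expand det(sI - A) for the 3×3 matrix.
p(s) = s^3 - 6s^2 + 20s.
(Check: constant term = det(-A) = (-1)^3 det A = 0; coefficient of s^2 = -tr A = -6.)
The coefficient of s^2 is -6.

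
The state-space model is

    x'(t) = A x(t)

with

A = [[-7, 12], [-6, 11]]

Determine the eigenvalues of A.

-1, 5

det(sI - A) = s^2 - (tr A)s + det A, with tr A = (-7) + 11 = 4 and det A = (-7)·11 - 12·(-6) = -77 - (-72) = -5.
So p(s) = det(sI - A) = s^2 - 4s - 5.
Factor s^2 - 4s - 5: two numbers with sum 4 and product -5 are 5 and -1, so s^2 - 4s - 5 = (s - 5)(s + 1).
Hence p(s) = (s - 5) (s + 1), with roots -1, 5.
At least one eigenvalue has non-negative real part, so the system is not asymptotically stable.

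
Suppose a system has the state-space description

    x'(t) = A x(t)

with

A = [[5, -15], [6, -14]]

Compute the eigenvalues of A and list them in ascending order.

-5, -4

det(sI - A) = s^2 - (tr A)s + det A, with tr A = 5 + (-14) = -9 and det A = 5·(-14) - (-15)·6 = -70 - (-90) = 20.
So p(s) = det(sI - A) = s^2 + 9s + 20.
Factor s^2 + 9s + 20: two numbers with sum -9 and product 20 are -4 and -5, so s^2 + 9s + 20 = (s + 4)(s + 5).
Hence p(s) = (s + 4) (s + 5), with roots -5, -4.
All eigenvalues have negative real part, so the system is asymptotically stable.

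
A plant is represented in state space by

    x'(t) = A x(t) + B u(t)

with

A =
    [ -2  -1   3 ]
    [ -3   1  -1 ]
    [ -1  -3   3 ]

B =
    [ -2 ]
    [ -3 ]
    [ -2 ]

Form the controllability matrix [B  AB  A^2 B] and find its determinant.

-57

AB = [[1], [5], [5]]
A^2B = [[8], [-3], [-1]]
Controllability matrix C = [B  AB  A^2B] = [[-2, 1, 8], [-3, 5, -3], [-2, 5, -1]]
Expanding along the first row, det(C) = (-2)·(5·(-1) - (-3)·5) - 1·((-3)·(-1) - (-3)·(-2)) + 8·((-3)·5 - 5·(-2)) = (-2)·10 - 1·(-3) + 8·(-5) = -57
Since det(C) ≠ 0, rank(C) = 3 and the system is completely controllable.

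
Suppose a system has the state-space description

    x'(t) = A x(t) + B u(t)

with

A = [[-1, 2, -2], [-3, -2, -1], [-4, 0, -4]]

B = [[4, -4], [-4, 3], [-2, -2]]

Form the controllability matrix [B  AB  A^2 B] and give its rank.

AB = [[-8, 14], [-2, 8], [-8, 24]]
A^2B = [[20, -46], [36, -82], [64, -152]]
Controllability matrix C = [B  AB  A^2B] = [[4, -4, -8, 14, 20, -46], [-4, 3, -2, 8, 36, -82], [-2, -2, -8, 24, 64, -152]]
Take the 3×3 submatrix of C formed by columns 1, 2, 3: [[4, -4, -8], [-4, 3, -2], [-2, -2, -8]]. Its determinant is 4·(3·(-8) - (-2)·(-2)) - (-4)·((-4)·(-8) - (-2)·(-2)) + (-8)·((-4)·(-2) - 3·(-2)) = 4·(-28) - (-4)·28 + (-8)·14 = -112 ≠ 0.
So rank(C) ≥ 3; since C has 3 rows, rank(C) = 3.
rank(C) = 3 = n, so the pair (A, B) is completely controllable.

3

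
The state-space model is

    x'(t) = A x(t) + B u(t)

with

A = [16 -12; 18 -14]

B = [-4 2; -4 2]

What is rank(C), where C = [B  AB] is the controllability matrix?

AB = [[-16, 8], [-16, 8]]
Controllability matrix C = [B  AB] = [[-4, 2, -16, 8], [-4, 2, -16, 8]]
Every column of C is a scalar multiple of column 1 = [-4, -4] (multipliers 1, -1/2, 4, -2), so the columns span a one-dimensional space.
C ≠ 0, hence rank(C) = 1.
rank(C) = 1 < n = 2, so the pair (A, B) is not completely controllable.

1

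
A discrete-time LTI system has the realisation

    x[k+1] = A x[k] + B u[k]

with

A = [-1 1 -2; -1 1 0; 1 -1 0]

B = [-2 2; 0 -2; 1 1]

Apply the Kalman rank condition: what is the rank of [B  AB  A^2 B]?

AB = [[0, -6], [2, -4], [-2, 4]]
A^2B = [[6, -6], [2, 2], [-2, -2]]
Controllability matrix C = [B  AB  A^2B] = [[-2, 2, 0, -6, 6, -6], [0, -2, 2, -4, 2, 2], [1, 1, -2, 4, -2, -2]]
Take the 3×3 submatrix of C formed by columns 1, 2, 4: [[-2, 2, -6], [0, -2, -4], [1, 1, 4]]. Its determinant is (-2)·((-2)·4 - (-4)·1) - 2·(0·4 - (-4)·1) + (-6)·(0·1 - (-2)·1) = (-2)·(-4) - 2·4 + (-6)·2 = -12 ≠ 0.
So rank(C) ≥ 3; since C has 3 rows, rank(C) = 3.
rank(C) = 3 = n, so the pair (A, B) is completely controllable.

3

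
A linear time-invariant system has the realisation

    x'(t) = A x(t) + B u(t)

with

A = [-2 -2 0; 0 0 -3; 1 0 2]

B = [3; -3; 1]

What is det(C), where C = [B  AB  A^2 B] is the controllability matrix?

AB = [[0], [-3], [5]]
A^2B = [[6], [-15], [10]]
Controllability matrix C = [B  AB  A^2B] = [[3, 0, 6], [-3, -3, -15], [1, 5, 10]]
Expanding along the first row, det(C) = 3·((-3)·10 - (-15)·5) - 0·((-3)·10 - (-15)·1) + 6·((-3)·5 - (-3)·1) = 3·45 - 0·(-15) + 6·(-12) = 63
Since det(C) ≠ 0, rank(C) = 3 and the system is completely controllable.

63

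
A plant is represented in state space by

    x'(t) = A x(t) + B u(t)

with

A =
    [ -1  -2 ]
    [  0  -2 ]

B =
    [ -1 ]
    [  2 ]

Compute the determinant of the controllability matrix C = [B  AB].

10

AB = [[-3], [-4]]
Controllability matrix C = [B  AB] = [[-1, -3], [2, -4]]
det(C) = (-1)·(-4) - (-3)·2 = 4 - (-6) = 10
Since det(C) ≠ 0, rank(C) = 2 and the system is completely controllable.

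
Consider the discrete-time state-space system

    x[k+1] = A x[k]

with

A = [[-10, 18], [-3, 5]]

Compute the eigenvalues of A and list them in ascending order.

-4, -1

det(zI - A) = z^2 - (tr A)z + det A, with tr A = (-10) + 5 = -5 and det A = (-10)·5 - 18·(-3) = -50 - (-54) = 4.
So p(z) = det(zI - A) = z^2 + 5z + 4.
Factor z^2 + 5z + 4: two numbers with sum -5 and product 4 are -1 and -4, so z^2 + 5z + 4 = (z + 1)(z + 4).
Hence p(z) = (z + 1) (z + 4), with roots -4, -1.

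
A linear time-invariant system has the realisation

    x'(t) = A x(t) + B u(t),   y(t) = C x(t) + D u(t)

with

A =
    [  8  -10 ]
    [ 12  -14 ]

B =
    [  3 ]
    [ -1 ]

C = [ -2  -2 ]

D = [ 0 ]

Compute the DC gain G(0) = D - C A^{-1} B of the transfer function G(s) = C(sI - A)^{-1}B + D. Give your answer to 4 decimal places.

G(0) = C(-A)^{-1}B + D = -C A^{-1} B + D.
det A = 8, so A^{-1} = (1/8)·adj(A) = [[-7/4, 5/4], [-3/2, 1]]
A^{-1} B = [-13/2, -11/2]^T
C A^{-1} B = 24
G(0) = D - C A^{-1} B = 0 - (24) = -24

-24.0000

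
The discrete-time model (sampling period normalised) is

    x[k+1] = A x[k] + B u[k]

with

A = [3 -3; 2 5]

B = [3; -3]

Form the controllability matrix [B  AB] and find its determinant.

27

AB = [[18], [-9]]
Controllability matrix C = [B  AB] = [[3, 18], [-3, -9]]
det(C) = 3·(-9) - 18·(-3) = -27 - (-54) = 27
Since det(C) ≠ 0, rank(C) = 2 and the system is completely controllable.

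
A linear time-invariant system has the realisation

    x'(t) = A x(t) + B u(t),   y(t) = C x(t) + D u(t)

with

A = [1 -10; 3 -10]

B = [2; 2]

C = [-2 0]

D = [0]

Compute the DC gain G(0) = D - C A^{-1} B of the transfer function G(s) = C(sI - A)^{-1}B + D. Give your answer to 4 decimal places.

G(0) = C(-A)^{-1}B + D = -C A^{-1} B + D.
det A = 20, so A^{-1} = (1/20)·adj(A) = [[-1/2, 1/2], [-3/20, 1/20]]
A^{-1} B = [0, -1/5]^T
C A^{-1} B = 0
G(0) = D - C A^{-1} B = 0 - (0) = 0

0.0000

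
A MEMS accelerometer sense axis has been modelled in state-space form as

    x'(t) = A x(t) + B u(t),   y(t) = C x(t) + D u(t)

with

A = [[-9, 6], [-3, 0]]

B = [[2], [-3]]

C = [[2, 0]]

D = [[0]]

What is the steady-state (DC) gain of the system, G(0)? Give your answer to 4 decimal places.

-2.0000

G(0) = C(-A)^{-1}B + D = -C A^{-1} B + D.
det A = 18, so A^{-1} = (1/18)·adj(A) = [[0, -1/3], [1/6, -1/2]]
A^{-1} B = [1, 11/6]^T
C A^{-1} B = 2
G(0) = D - C A^{-1} B = 0 - (2) = -2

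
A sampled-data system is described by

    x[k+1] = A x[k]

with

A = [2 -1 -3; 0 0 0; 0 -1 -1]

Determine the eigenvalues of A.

det(zI - A) = z^3 - (tr A)z^2 + (M11 + M22 + M33)z - det A, where Mii is the 2×2 principal minor of A obtained by deleting row i and column i.
tr A = 2 + 0 + (-1) = 1; M11 = 0·(-1) - 0·(-1) = 0 - 0 = 0; M22 = 2·(-1) - (-3)·0 = -2 - 0 = -2; M33 = 2·0 - (-1)·0 = 0 - 0 = 0; sum of minors = -2.
det A = 2·(0·(-1) - 0·(-1)) - (-1)·(0·(-1) - 0·0) + (-3)·(0·(-1) - 0·0) = 2·0 - (-1)·0 + (-3)·0 = 0.
So p(z) = det(zI - A) = z^3 - z^2 - 2z.
The constant term is 0, so p(z) = z(z^2 - z - 2).
Factor z^2 - z - 2: two numbers with sum 1 and product -2 are 2 and -1, so z^2 - z - 2 = (z - 2)(z + 1).
Hence p(z) = z (z - 2) (z + 1), with roots -1, 0, 2.

-1, 0, 2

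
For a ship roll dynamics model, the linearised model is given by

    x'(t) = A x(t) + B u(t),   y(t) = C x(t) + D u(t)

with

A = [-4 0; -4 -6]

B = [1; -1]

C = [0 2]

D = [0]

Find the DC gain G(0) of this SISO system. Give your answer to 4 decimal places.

G(0) = C(-A)^{-1}B + D = -C A^{-1} B + D.
det A = 24, so A^{-1} = (1/24)·adj(A) = [[-1/4, 0], [1/6, -1/6]]
A^{-1} B = [-1/4, 1/3]^T
C A^{-1} B = 2/3
G(0) = D - C A^{-1} B = 0 - (2/3) = -2/3 ≈ -0.6667

-0.6667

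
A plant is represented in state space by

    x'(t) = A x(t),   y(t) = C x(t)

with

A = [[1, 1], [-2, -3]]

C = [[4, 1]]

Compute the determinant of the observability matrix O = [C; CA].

2

CA = [[2, 1]]
Observability matrix O = [C; CA] = [[4, 1], [2, 1]]
det(O) = 4·1 - 1·2 = 4 - 2 = 2
Since det(O) ≠ 0, rank(O) = 2 and the system is completely observable.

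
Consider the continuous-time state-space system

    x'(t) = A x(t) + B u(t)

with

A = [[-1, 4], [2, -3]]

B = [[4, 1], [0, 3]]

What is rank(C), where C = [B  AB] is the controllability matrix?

2

AB = [[-4, 11], [8, -7]]
Controllability matrix C = [B  AB] = [[4, 1, -4, 11], [0, 3, 8, -7]]
Take the 2×2 submatrix of C formed by columns 1, 2: [[4, 1], [0, 3]]. Its determinant is 4·3 - 1·0 = 12 - 0 = 12 ≠ 0.
So rank(C) ≥ 2; since C has 2 rows, rank(C) = 2.
rank(C) = 2 = n, so the pair (A, B) is completely controllable.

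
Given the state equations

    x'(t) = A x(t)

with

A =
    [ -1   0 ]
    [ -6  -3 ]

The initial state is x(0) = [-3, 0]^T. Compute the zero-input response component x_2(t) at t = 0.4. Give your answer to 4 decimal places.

det(sI - A) = s^2 - (tr A)s + det A, with tr A = (-1) + (-3) = -4 and det A = (-1)·(-3) - 0·(-6) = 3 - 0 = 3.
So p(s) = det(sI - A) = s^2 + 4s + 3.
Factor s^2 + 4s + 3: two numbers with sum -4 and product 3 are -1 and -3, so s^2 + 4s + 3 = (s + 1)(s + 3).
Hence p(s) = (s + 1) (s + 3), with roots -3, -1.
The eigenvalues -3, -1 are distinct and real, so A is diagonalisable and x(t) = e^{At} x(0) = V diag(e^{λ_i t}) V^{-1} x(0), where the columns of V are the eigenvectors.
λ = -3: A - (-3)I = [[2, 0], [-6, 0]]. Row 1 gives 2·v1 + 0·v2 = 0, so take v_1 = [0, 1]^T.
λ = -1: A - (-1)I = [[0, 0], [-6, -2]]. Row 2 gives (-6)·v1 + (-2)·v2 = 0, so take v_2 = [1, -3]^T.
V = [v_1 v_2] = [[0, 1], [1, -3]] has det V = -1, so V^{-1} = adj(V)/det V = [[3, 1], [1, 0]].
Modal coordinates z(0) = V^{-1} x(0): 3·(-3) + 1·0 = -9; 1·(-3) + 0·0 = -3; so z(0) = [-9, -3]^T.
x_2(t) = Σ_i (v_i)_2 · z_i(0) · e^{λ_i t} (row 2 of V times the modal terms).
x_2(0.4) = 1·(-9)·e^{-3·0.4} + (-3)·(-3)·e^{-1·0.4} = (-9)·0.301194 + 9·0.670320 = 3.3221.

3.3221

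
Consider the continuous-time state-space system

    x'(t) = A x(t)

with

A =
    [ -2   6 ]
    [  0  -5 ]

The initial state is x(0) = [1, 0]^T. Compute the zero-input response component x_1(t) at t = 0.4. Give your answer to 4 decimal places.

0.4493

det(sI - A) = s^2 - (tr A)s + det A, with tr A = (-2) + (-5) = -7 and det A = (-2)·(-5) - 6·0 = 10 - 0 = 10.
So p(s) = det(sI - A) = s^2 + 7s + 10.
Factor s^2 + 7s + 10: two numbers with sum -7 and product 10 are -2 and -5, so s^2 + 7s + 10 = (s + 2)(s + 5).
Hence p(s) = (s + 2) (s + 5), with roots -5, -2.
The eigenvalues -5, -2 are distinct and real, so A is diagonalisable and x(t) = e^{At} x(0) = V diag(e^{λ_i t}) V^{-1} x(0), where the columns of V are the eigenvectors.
λ = -5: A - (-5)I = [[3, 6], [0, 0]]. Row 1 gives 3·v1 + 6·v2 = 0, so take v_1 = [-2, 1]^T.
λ = -2: A - (-2)I = [[0, 6], [0, -3]]. Row 1 gives 0·v1 + 6·v2 = 0, so take v_2 = [-1, 0]^T.
V = [v_1 v_2] = [[-2, -1], [1, 0]] has det V = 1, so V^{-1} = adj(V)/det V = [[0, 1], [-1, -2]].
Modal coordinates z(0) = V^{-1} x(0): 0·1 + 1·0 = 0; (-1)·1 + (-2)·0 = -1; so z(0) = [0, -1]^T.
x_1(t) = Σ_i (v_i)_1 · z_i(0) · e^{λ_i t} (row 1 of V times the modal terms).
x_1(0.4) = (-2)·0·e^{-5·0.4} + (-1)·(-1)·e^{-2·0.4} = 0·0.135335 + 1·0.449329 = 0.4493.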